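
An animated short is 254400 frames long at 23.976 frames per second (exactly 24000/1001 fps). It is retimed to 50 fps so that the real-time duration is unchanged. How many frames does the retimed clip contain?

530530 frames

Target frames = source frames × (target rate / source rate) = 254400 × (50)/(24000/1001) = 254400 × 1001/480 = 530530.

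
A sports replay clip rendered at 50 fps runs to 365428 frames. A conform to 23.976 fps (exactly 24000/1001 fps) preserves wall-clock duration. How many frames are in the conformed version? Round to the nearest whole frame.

175230 frames

Frames at target rate = 365428 × (24000/1001) / (50) = 25057920/143 ≈ 175230.210.
Nearest whole frame: 175230.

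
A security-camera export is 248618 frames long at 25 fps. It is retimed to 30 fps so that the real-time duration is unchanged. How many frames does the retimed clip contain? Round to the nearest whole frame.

Frames at target rate = 248618 × (30) / (25) = 1491708/5 ≈ 298341.600.
Nearest whole frame: 298342.

298342 frames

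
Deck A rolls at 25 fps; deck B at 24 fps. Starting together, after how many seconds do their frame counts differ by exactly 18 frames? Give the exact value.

The gap grows by |24 − 25| = 1 frame per second.
Time for a 18-frame gap: 18 ÷ (1) = 18 s.

18 seconds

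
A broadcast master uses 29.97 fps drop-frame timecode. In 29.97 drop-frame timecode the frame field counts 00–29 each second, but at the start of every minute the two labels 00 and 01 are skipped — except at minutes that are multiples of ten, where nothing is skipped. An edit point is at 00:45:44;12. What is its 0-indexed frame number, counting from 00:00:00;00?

82250

Complete 10-minute blocks: 4, each 17982 frames → 71928.
Remaining 5 whole minutes in the current block: 1800 + 4 × 1798 = 8992 frames.
Within the current minute: 44 × 30 + 12 − 2 = 1330 (labels ;00/;01 skipped at this minute). Total = 71928 + 8992 + 1330 = 82250.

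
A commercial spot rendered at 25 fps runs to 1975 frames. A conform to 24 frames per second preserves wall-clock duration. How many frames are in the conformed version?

1896 frames

Target frames = source frames × (target rate / source rate) = 1975 × (24)/(25) = 1975 × 24/25 = 1896.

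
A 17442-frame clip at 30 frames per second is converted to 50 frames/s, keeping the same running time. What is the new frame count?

29070 frames

Target frames = source frames × (target rate / source rate) = 17442 × (50)/(30) = 17442 × 5/3 = 29070.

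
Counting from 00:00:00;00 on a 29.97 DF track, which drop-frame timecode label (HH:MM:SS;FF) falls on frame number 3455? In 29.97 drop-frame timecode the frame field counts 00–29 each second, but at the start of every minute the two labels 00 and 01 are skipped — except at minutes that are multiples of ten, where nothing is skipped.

Each 10-minute DF block holds 10 × 60 × 30 − 9 × 2 = 17982 frames. 3455 ÷ 17982 → 0 full blocks, remainder 3455.
Within the partial block the first minute is 1800 frames and each further minute 1798, so 1 further minute boundary passed. Total skipped labels = 18 × 0 + 2 × 1 = 2.
Non-drop label index = 3455 + 2 = 3457; at 30 labels/s that is 00:01:55:07, i.e. DF 00:01:55;07.

00:01:55;07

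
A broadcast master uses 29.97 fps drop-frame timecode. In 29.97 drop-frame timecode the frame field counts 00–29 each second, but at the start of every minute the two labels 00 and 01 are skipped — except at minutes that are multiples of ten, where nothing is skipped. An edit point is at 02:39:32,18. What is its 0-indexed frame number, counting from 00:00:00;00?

286890

As if non-drop at 30 labels/s: (2 × 3600 + 39 × 60 + 32) × 30 + 18 = 287178.
Minute boundaries passed: 159; those not divisible by 10: 159 − 15 = 144; dropped labels = 2 × 144 = 288.
Actual frame index = 287178 − 288 = 286890.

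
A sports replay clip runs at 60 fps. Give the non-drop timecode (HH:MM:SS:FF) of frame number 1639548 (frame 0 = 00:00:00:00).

1639548 ÷ 60 = 27325 full seconds, remainder 48 frames.
27325 s = 7 h 35 min 25 s.
Timecode: 07:35:25:48.

07:35:25:48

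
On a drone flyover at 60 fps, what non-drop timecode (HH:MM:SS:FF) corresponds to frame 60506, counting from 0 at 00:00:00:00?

00:16:48:26

60506 ÷ 60 = 1008 full seconds, remainder 26 frames.
1008 s = 0 h 16 min 48 s.
Timecode: 00:16:48:26.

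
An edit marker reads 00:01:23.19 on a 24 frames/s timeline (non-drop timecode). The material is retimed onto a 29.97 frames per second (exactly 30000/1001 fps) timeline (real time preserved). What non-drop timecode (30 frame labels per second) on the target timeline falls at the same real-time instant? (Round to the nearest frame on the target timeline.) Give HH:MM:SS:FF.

00:01:23:21

Source frame index: (0×3600 + 1×60 + 23) × 24 + 19 = 2011.
Real time: 2011 / (24) = 2011/24 s.
Target frame: (2011/24) × (30000/1001) = 2513750/1001 ≈ 2511.239 → 2511.
At 30 labels/s: frame 2511 → 00:01:23:21.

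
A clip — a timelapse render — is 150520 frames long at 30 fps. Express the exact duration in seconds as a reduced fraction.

15052/3 seconds

Running time = 150520 ÷ (30) = 150520 × 1/30 = 15052/3 s.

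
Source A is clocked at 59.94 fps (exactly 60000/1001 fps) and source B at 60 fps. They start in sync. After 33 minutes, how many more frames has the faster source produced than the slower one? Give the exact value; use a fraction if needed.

33 min = 1980 s.
A emits 60000/1001 × 1980 = 10800000/91 frames; B emits 60 × 1980 = 118800.
Difference = 10800/91 frames (≈ 118.6813); B is ahead of A.

10800/91 frames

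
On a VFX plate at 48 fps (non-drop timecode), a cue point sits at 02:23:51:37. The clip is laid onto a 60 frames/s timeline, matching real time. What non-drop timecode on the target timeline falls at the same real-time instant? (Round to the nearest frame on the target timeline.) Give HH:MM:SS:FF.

02:23:51:46

Source frame index: (2×3600 + 23×60 + 51) × 48 + 37 = 414325.
Real time: 414325 / (48) = 414325/48 s.
Target frame: (414325/48) × (60) = 2071625/4 ≈ 517906.250 → 517906.
At 60 labels/s: frame 517906 → 02:23:51:46.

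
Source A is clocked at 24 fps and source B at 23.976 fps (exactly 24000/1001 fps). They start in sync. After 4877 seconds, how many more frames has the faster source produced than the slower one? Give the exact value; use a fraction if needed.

117048/1001 frames

A emits 24 × 4877 = 117048 frames; B emits 24000/1001 × 4877 = 117048000/1001.
Difference = 117048/1001 frames (≈ 116.9311); B is behind A.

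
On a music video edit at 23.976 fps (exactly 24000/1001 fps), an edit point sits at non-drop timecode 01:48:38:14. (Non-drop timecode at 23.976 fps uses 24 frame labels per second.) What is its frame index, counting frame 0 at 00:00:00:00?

Total seconds to the label: (1 × 3600 + 48 × 60 + 38) = 6518.
Frame index = 6518 × 24 + 14 = 156446.

frame 156446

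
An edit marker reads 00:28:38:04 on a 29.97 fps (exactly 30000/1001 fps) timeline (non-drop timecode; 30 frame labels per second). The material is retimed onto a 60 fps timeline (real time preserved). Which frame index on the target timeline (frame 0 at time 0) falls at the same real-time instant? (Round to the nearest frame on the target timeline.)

frame 103191

Source frame index: (0×3600 + 28×60 + 38) × 30 + 4 = 51544.
Real time: 51544 / (30000/1001) = 6449443/3750 s.
Target frame: (6449443/3750) × (60) = 12898886/125 ≈ 103191.088 → 103191.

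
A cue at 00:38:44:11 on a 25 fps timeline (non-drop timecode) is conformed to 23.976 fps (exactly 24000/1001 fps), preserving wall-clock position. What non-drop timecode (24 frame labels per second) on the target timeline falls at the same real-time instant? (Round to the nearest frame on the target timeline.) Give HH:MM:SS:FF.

00:38:42:03

Source frame index: (0×3600 + 38×60 + 44) × 25 + 11 = 58111.
Real time: 58111 / (25) = 58111/25 s.
Target frame: (58111/25) × (24000/1001) = 55786560/1001 ≈ 55730.829 → 55731.
At 24 labels/s: frame 55731 → 00:38:42:03.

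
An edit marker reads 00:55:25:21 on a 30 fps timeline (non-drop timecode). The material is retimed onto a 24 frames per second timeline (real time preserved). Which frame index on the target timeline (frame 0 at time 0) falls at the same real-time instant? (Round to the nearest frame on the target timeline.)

Source frame index: (0×3600 + 55×60 + 25) × 30 + 21 = 99771.
Real time: 99771 / (30) = 33257/10 s.
Target frame: (33257/10) × (24) = 399084/5 ≈ 79816.800 → 79817.

frame 79817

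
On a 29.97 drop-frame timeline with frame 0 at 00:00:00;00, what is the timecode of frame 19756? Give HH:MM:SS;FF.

00:10:59;04

Ten DF minutes hold 17982 frames, so frame 19756 lies in block 1 (frames 17982–35963) with 1774 frames into that block.
The block's first minute is 1800 frames and the rest 1798 each; 1774 frames reaches minute 0, so 1 × 18 + 0 × 2 = 18 labels have been skipped so far.
Adding those back, label number 19756 + 18 = 19774 at 30 labels/s is 659 s + 4 f = 0 h 10 min 59 s frame 4, i.e. 00:10:59;04.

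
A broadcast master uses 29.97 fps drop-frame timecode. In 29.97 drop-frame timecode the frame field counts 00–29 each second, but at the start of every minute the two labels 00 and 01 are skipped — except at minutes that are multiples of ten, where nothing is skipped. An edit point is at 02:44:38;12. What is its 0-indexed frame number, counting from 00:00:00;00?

Complete 10-minute blocks: 16, each 17982 frames → 287712.
Remaining 4 whole minutes in the current block: 1800 + 3 × 1798 = 7194 frames.
Within the current minute: 38 × 30 + 12 − 2 = 1150 (labels ;00/;01 skipped at this minute). Total = 287712 + 7194 + 1150 = 296056.

296056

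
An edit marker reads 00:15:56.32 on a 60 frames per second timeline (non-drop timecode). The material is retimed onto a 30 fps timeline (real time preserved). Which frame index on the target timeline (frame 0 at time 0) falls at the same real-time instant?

frame 28696

Source frame index: (0×3600 + 15×60 + 56) × 60 + 32 = 57392.
Real time: 57392 / (60) = 14348/15 s.
Target frame: (14348/15) × (30) = 28696.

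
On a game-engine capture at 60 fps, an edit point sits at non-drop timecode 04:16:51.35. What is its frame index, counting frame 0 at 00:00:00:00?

Total seconds to the label: (4 × 3600 + 16 × 60 + 51) = 15411.
Frame index = 15411 × 60 + 35 = 924695.

frame 924695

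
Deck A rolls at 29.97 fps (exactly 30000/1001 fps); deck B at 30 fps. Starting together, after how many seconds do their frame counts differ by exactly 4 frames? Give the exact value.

The gap grows by |30 − 30000/1001| = 30/1001 frames per second.
Time for a 4-frame gap: 4 ÷ (30/1001) = 2002/15 s.

2002/15 seconds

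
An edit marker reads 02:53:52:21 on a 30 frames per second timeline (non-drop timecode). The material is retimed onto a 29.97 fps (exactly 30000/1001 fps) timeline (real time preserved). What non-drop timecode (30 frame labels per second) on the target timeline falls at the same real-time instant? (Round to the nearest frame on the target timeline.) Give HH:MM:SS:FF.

02:53:42:08

Source frame index: (2×3600 + 53×60 + 52) × 30 + 21 = 312981.
Real time: 312981 / (30) = 104327/10 s.
Target frame: (104327/10) × (30000/1001) = 312981000/1001 ≈ 312668.332 → 312668.
At 30 labels/s: frame 312668 → 02:53:42:08.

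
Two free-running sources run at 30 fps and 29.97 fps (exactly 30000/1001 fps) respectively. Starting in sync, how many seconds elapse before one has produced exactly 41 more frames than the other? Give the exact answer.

41041/30 seconds

The gap grows by |30000/1001 − 30| = 30/1001 frames per second.
Time for a 41-frame gap: 41 ÷ (30/1001) = 41041/30 s.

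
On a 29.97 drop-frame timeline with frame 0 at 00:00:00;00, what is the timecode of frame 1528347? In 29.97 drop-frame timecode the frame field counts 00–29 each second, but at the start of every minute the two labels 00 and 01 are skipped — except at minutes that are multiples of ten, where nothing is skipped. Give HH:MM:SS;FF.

14:09:55;27

Ten DF minutes hold 17982 frames, so frame 1528347 lies in block 84 (frames 1510488–1528469) with 17859 frames into that block.
The block's first minute is 1800 frames and the rest 1798 each; 17859 frames reaches minute 9, so 84 × 18 + 9 × 2 = 1530 labels have been skipped so far.
Adding those back, label number 1528347 + 1530 = 1529877 at 30 labels/s is 50995 s + 27 f = 14 h 9 min 55 s frame 27, i.e. 14:09:55;27.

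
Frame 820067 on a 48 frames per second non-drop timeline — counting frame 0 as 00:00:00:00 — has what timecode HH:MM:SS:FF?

04:44:44:35

820067 ÷ 48 = 17084 full seconds, remainder 35 frames.
17084 s = 4 h 44 min 44 s.
Timecode: 04:44:44:35.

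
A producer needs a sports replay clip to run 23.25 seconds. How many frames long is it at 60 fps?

1395 frames

Frames = 23.25 × 60 = 1395.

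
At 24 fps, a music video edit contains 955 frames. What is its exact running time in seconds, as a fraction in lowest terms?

Running time = 955 ÷ (24) = 955 × 1/24 = 955/24 s.

955/24 seconds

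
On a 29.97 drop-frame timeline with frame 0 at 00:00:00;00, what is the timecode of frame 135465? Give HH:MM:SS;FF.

01:15:20;01

Ten DF minutes hold 17982 frames, so frame 135465 lies in block 7 (frames 125874–143855) with 9591 frames into that block.
The block's first minute is 1800 frames and the rest 1798 each; 9591 frames reaches minute 5, so 7 × 18 + 5 × 2 = 136 labels have been skipped so far.
Adding those back, label number 135465 + 136 = 135601 at 30 labels/s is 4520 s + 1 f = 1 h 15 min 20 s frame 1, i.e. 01:15:20;01.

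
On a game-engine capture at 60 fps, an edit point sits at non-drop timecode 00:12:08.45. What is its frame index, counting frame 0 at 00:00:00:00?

frame 43725

Total seconds to the label: (0 × 3600 + 12 × 60 + 8) = 728.
Frame index = 728 × 60 + 45 = 43725.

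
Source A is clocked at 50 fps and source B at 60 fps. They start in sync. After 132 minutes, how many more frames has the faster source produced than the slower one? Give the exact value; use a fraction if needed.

79200 frames

132 min = 7920 s.
A emits 50 × 7920 = 396000 frames; B emits 60 × 7920 = 475200.
Difference = 79200 frames; B is ahead of A.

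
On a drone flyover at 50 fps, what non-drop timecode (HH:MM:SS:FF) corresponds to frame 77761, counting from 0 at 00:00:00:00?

77761 ÷ 50 = 1555 full seconds, remainder 11 frames.
1555 s = 0 h 25 min 55 s.
Timecode: 00:25:55:11.

00:25:55:11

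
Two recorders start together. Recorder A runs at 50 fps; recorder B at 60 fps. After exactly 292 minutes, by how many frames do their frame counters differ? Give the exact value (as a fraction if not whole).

292 min = 17520 s.
A emits 50 × 17520 = 876000 frames; B emits 60 × 17520 = 1051200.
Difference = 175200 frames; B is ahead of A.

175200 frames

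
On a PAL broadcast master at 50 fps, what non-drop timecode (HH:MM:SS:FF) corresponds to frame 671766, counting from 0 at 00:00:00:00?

671766 ÷ 50 = 13435 full seconds, remainder 16 frames.
13435 s = 3 h 43 min 55 s.
Timecode: 03:43:55:16.

03:43:55:16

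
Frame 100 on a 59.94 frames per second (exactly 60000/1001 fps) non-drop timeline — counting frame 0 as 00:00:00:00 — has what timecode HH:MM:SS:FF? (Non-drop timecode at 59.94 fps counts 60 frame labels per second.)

100 ÷ 60 = 1 full seconds, remainder 40 frames.
1 s = 0 h 0 min 1 s.
Timecode: 00:00:01:40.

00:00:01:40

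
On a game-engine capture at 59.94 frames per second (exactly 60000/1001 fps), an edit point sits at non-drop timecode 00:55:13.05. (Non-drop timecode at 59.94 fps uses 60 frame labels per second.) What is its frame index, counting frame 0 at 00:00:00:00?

frame 198785

Total seconds to the label: (0 × 3600 + 55 × 60 + 13) = 3313.
Frame index = 3313 × 60 + 5 = 198785.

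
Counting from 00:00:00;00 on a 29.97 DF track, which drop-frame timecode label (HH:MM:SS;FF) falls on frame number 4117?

00:02:17;11

Ten DF minutes hold 17982 frames, so frame 4117 lies in block 0 (frames 0–17981) with 4117 frames into that block.
The block's first minute is 1800 frames and the rest 1798 each; 4117 frames reaches minute 2, so 0 × 18 + 2 × 2 = 4 labels have been skipped so far.
Adding those back, label number 4117 + 4 = 4121 at 30 labels/s is 137 s + 11 f = 0 h 2 min 17 s frame 11, i.e. 00:02:17;11.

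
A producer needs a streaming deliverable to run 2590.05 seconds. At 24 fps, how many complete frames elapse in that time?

62161 frames

Frames = 2590.05 × 24 = 310806/5 ≈ 62161.2000.
Complete frames: 62161.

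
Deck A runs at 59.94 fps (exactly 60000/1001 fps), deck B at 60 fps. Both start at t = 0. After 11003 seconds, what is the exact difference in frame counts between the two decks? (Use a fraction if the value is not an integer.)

660180/1001 frames

A emits 60000/1001 × 11003 = 660180000/1001 frames; B emits 60 × 11003 = 660180.
Difference = 660180/1001 frames (≈ 659.5205); B is ahead of A.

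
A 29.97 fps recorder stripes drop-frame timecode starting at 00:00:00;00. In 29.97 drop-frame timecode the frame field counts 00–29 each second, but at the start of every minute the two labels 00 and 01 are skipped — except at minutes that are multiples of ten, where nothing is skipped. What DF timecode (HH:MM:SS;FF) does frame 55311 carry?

00:30:45;15

Each 10-minute DF block holds 10 × 60 × 30 − 9 × 2 = 17982 frames. 55311 ÷ 17982 → 3 full blocks, remainder 1365.
Within the partial block the first minute is 1800 frames and each further minute 1798, so 0 further minute boundaries passed. Total skipped labels = 18 × 3 + 2 × 0 = 54.
Non-drop label index = 55311 + 54 = 55365; at 30 labels/s that is 00:30:45:15, i.e. DF 00:30:45;15.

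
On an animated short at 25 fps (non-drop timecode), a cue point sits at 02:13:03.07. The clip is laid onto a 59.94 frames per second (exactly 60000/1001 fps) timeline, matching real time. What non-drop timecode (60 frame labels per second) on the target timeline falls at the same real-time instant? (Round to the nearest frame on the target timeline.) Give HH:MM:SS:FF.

02:12:55:18

Source frame index: (2×3600 + 13×60 + 3) × 25 + 7 = 199582.
Real time: 199582 / (25) = 199582/25 s.
Target frame: (199582/25) × (60000/1001) = 478996800/1001 ≈ 478518.282 → 478518.
At 60 labels/s: frame 478518 → 02:12:55:18.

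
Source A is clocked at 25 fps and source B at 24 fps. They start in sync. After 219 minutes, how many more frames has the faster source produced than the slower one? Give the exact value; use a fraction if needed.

13140 frames

219 min = 13140 s.
A emits 25 × 13140 = 328500 frames; B emits 24 × 13140 = 315360.
Difference = 13140 frames; B is behind A.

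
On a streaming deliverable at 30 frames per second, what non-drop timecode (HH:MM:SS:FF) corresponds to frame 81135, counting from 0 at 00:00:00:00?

81135 ÷ 30 = 2704 full seconds, remainder 15 frames.
2704 s = 0 h 45 min 4 s.
Timecode: 00:45:04:15.

00:45:04:15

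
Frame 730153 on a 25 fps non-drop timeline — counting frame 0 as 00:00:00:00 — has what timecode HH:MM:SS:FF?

08:06:46:03

730153 ÷ 25 = 29206 full seconds, remainder 3 frames.
29206 s = 8 h 6 min 46 s.
Timecode: 08:06:46:03.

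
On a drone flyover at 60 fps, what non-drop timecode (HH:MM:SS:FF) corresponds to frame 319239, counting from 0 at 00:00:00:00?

319239 ÷ 60 = 5320 full seconds, remainder 39 frames.
5320 s = 1 h 28 min 40 s.
Timecode: 01:28:40:39.

01:28:40:39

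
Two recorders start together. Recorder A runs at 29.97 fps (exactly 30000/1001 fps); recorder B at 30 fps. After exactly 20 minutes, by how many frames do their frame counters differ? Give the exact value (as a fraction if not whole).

20 min = 1200 s.
A emits 30000/1001 × 1200 = 36000000/1001 frames; B emits 30 × 1200 = 36000.
Difference = 36000/1001 frames (≈ 35.9640); B is ahead of A.

36000/1001 frames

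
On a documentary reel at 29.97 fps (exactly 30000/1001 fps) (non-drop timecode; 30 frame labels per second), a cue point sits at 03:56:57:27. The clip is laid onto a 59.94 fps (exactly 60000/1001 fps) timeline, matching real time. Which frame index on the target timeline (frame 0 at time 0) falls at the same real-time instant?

frame 853074

Source frame index: (3×3600 + 56×60 + 57) × 30 + 27 = 426537.
Real time: 426537 / (30000/1001) = 142321179/10000 s.
Target frame: (142321179/10000) × (60000/1001) = 853074.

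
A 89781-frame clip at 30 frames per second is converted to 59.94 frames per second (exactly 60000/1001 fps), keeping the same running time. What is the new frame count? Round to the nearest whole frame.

179383 frames

Frames at target rate = 89781 × (60000/1001) / (30) = 179562000/1001 ≈ 179382.617.
Nearest whole frame: 179383.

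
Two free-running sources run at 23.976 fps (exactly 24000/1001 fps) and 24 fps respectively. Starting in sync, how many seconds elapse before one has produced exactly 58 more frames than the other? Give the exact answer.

29029/12 seconds

The gap grows by |24 − 24000/1001| = 24/1001 frames per second.
Time for a 58-frame gap: 58 ÷ (24/1001) = 29029/12 s.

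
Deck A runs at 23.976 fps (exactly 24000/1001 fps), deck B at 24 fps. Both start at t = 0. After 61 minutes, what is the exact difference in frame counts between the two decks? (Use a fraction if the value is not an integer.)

61 min = 3660 s.
A emits 24000/1001 × 3660 = 87840000/1001 frames; B emits 24 × 3660 = 87840.
Difference = 87840/1001 frames (≈ 87.7522); B is ahead of A.

87840/1001 frames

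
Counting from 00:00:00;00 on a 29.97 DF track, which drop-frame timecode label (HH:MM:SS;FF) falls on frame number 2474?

00:01:22;16

Each 10-minute DF block holds 10 × 60 × 30 − 9 × 2 = 17982 frames. 2474 ÷ 17982 → 0 full blocks, remainder 2474.
Within the partial block the first minute is 1800 frames and each further minute 1798, so 1 further minute boundary passed. Total skipped labels = 18 × 0 + 2 × 1 = 2.
Non-drop label index = 2474 + 2 = 2476; at 30 labels/s that is 00:01:22:16, i.e. DF 00:01:22;16.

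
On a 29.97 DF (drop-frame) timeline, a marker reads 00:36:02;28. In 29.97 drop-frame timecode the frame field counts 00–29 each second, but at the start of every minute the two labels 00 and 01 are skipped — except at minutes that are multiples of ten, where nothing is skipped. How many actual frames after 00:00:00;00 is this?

64822

Complete 10-minute blocks: 3, each 17982 frames → 53946.
Remaining 6 whole minutes in the current block: 1800 + 5 × 1798 = 10790 frames.
Within the current minute: 2 × 30 + 28 − 2 = 86 (labels ;00/;01 skipped at this minute). Total = 53946 + 10790 + 86 = 64822.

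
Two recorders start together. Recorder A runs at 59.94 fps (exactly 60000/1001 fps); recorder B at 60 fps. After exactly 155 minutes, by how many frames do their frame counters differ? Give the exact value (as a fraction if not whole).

558000/1001 frames

155 min = 9300 s.
A emits 60000/1001 × 9300 = 558000000/1001 frames; B emits 60 × 9300 = 558000.
Difference = 558000/1001 frames (≈ 557.4426); B is ahead of A.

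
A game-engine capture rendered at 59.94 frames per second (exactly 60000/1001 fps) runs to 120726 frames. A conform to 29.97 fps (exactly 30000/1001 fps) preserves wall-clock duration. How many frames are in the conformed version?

Frames at target rate = 120726 × (30000/1001) / (60000/1001) = 60363.

60363 frames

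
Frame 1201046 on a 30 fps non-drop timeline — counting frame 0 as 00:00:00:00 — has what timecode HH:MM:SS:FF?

11:07:14:26

1201046 ÷ 30 = 40034 full seconds, remainder 26 frames.
40034 s = 11 h 7 min 14 s.
Timecode: 11:07:14:26.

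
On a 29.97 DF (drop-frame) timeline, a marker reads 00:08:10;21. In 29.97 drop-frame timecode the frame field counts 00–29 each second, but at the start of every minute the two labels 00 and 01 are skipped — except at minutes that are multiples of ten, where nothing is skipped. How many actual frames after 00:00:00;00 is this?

14705

Complete 10-minute blocks: 0, each 17982 frames → 0.
Remaining 8 whole minutes in the current block: 1800 + 7 × 1798 = 14386 frames.
Within the current minute: 10 × 30 + 21 − 2 = 319 (labels ;00/;01 skipped at this minute). Total = 0 + 14386 + 319 = 14705.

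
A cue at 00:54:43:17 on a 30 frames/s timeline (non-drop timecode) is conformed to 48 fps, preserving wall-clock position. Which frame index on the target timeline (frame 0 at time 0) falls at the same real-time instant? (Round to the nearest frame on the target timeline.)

Source frame index: (0×3600 + 54×60 + 43) × 30 + 17 = 98507.
Real time: 98507 / (30) = 98507/30 s.
Target frame: (98507/30) × (48) = 788056/5 ≈ 157611.200 → 157611.

frame 157611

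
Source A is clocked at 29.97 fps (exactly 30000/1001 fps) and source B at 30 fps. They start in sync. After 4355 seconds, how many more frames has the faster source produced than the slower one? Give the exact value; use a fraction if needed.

A emits 30000/1001 × 4355 = 10050000/77 frames; B emits 30 × 4355 = 130650.
Difference = 10050/77 frames (≈ 130.5195); B is ahead of A.

10050/77 frames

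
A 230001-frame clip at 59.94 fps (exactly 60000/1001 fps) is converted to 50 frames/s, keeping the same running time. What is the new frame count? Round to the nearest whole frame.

191859 frames

Frames at target rate = 230001 × (50) / (60000/1001) = 76743667/400 ≈ 191859.168.
Nearest whole frame: 191859.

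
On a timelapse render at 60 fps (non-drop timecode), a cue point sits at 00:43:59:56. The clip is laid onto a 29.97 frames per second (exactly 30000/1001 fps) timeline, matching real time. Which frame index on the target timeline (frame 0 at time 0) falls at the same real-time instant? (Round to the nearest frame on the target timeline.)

frame 79119

Source frame index: (0×3600 + 43×60 + 59) × 60 + 56 = 158396.
Real time: 158396 / (60) = 39599/15 s.
Target frame: (39599/15) × (30000/1001) = 11314000/143 ≈ 79118.881 → 79119.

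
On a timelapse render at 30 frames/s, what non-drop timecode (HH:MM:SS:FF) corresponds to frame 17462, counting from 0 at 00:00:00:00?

00:09:42:02

17462 ÷ 30 = 582 full seconds, remainder 2 frames.
582 s = 0 h 9 min 42 s.
Timecode: 00:09:42:02.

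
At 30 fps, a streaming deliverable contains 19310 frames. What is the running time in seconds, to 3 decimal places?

Running time = 19310 × 1/30 = 1931/3 s ≈ 643.667 s.

643.667 seconds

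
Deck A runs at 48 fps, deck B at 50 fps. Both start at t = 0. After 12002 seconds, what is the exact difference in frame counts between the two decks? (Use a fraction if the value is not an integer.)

24004 frames

A emits 48 × 12002 = 576096 frames; B emits 50 × 12002 = 600100.
Difference = 24004 frames; B is ahead of A.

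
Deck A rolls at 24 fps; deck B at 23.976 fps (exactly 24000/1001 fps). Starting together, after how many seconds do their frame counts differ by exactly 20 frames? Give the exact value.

5005/6 seconds

The gap grows by |24000/1001 − 24| = 24/1001 frames per second.
Time for a 20-frame gap: 20 ÷ (24/1001) = 5005/6 s.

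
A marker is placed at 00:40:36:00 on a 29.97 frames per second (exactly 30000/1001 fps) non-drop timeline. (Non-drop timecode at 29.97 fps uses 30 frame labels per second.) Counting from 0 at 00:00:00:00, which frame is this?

Total seconds to the label: (0 × 3600 + 40 × 60 + 36) = 2436.
Frame index = 2436 × 30 + 0 = 73080.

frame 73080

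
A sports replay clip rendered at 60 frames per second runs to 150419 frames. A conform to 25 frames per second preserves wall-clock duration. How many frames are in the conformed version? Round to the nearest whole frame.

Frames at target rate = 150419 × (25) / (60) = 752095/12 ≈ 62674.583.
Nearest whole frame: 62675.

62675 frames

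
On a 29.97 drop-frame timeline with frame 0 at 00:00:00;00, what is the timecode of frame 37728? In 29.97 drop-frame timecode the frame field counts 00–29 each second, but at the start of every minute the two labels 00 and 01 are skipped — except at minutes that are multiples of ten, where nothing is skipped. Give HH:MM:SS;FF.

00:20:58;24

Ten DF minutes hold 17982 frames, so frame 37728 lies in block 2 (frames 35964–53945) with 1764 frames into that block.
The block's first minute is 1800 frames and the rest 1798 each; 1764 frames reaches minute 0, so 2 × 18 + 0 × 2 = 36 labels have been skipped so far.
Adding those back, label number 37728 + 36 = 37764 at 30 labels/s is 1258 s + 24 f = 0 h 20 min 58 s frame 24, i.e. 00:20:58;24.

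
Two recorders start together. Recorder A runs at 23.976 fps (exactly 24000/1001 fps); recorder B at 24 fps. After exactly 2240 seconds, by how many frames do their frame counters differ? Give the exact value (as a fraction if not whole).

7680/143 frames

A emits 24000/1001 × 2240 = 7680000/143 frames; B emits 24 × 2240 = 53760.
Difference = 7680/143 frames (≈ 53.7063); B is ahead of A.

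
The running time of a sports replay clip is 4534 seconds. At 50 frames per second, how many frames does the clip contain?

226700 frames

Frames = 4534 × 50 = 226700.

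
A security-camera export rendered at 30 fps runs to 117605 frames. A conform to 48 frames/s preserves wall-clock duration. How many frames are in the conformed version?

188168 frames

Target frames = source frames × (target rate / source rate) = 117605 × (48)/(30) = 117605 × 8/5 = 188168.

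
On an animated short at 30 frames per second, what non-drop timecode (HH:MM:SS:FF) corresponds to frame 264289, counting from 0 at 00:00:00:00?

264289 ÷ 30 = 8809 full seconds, remainder 19 frames.
8809 s = 2 h 26 min 49 s.
Timecode: 02:26:49:19.

02:26:49:19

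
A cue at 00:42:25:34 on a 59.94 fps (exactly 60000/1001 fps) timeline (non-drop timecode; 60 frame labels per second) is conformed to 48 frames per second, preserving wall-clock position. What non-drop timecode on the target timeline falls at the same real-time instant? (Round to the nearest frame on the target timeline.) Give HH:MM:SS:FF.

00:42:28:05

Source frame index: (0×3600 + 42×60 + 25) × 60 + 34 = 152734.
Real time: 152734 / (60000/1001) = 76443367/30000 s.
Target frame: (76443367/30000) × (48) = 76443367/625 ≈ 122309.387 → 122309.
At 48 labels/s: frame 122309 → 00:42:28:05.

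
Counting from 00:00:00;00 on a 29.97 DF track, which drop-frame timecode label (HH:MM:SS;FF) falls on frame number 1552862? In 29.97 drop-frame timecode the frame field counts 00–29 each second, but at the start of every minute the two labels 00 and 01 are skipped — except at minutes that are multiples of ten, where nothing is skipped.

14:23:33;26

Each 10-minute DF block holds 10 × 60 × 30 − 9 × 2 = 17982 frames. 1552862 ÷ 17982 → 86 full blocks, remainder 6410.
Within the partial block the first minute is 1800 frames and each further minute 1798, so 3 further minute boundaries passed. Total skipped labels = 18 × 86 + 2 × 3 = 1554.
Non-drop label index = 1552862 + 1554 = 1554416; at 30 labels/s that is 14:23:33:26, i.e. DF 14:23:33;26.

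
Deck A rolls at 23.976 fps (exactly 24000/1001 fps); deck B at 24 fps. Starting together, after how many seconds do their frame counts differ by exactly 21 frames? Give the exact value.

The gap grows by |24 − 24000/1001| = 24/1001 frames per second.
Time for a 21-frame gap: 21 ÷ (24/1001) = 875.875 s.

875.875 seconds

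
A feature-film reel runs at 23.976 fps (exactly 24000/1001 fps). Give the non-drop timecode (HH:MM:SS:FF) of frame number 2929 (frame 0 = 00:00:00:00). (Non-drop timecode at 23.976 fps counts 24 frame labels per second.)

2929 ÷ 24 = 122 full seconds, remainder 1 frame.
122 s = 0 h 2 min 2 s.
Timecode: 00:02:02:01.

00:02:02:01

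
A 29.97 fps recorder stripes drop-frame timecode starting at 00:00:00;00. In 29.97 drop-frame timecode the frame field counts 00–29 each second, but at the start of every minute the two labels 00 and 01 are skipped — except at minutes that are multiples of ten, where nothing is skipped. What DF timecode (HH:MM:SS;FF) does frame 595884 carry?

Each 10-minute DF block holds 10 × 60 × 30 − 9 × 2 = 17982 frames. 595884 ÷ 17982 → 33 full blocks, remainder 2478.
Within the partial block the first minute is 1800 frames and each further minute 1798, so 1 further minute boundary passed. Total skipped labels = 18 × 33 + 2 × 1 = 596.
Non-drop label index = 595884 + 596 = 596480; at 30 labels/s that is 05:31:22:20, i.e. DF 05:31:22;20.

05:31:22;20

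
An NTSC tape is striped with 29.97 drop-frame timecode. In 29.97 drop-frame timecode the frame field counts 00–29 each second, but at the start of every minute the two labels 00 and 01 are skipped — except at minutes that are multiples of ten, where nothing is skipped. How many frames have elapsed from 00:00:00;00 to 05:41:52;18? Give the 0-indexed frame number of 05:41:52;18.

As if non-drop at 30 labels/s: (5 × 3600 + 41 × 60 + 52) × 30 + 18 = 615378.
Minute boundaries passed: 341; those not divisible by 10: 341 − 34 = 307; dropped labels = 2 × 307 = 614.
Actual frame index = 615378 − 614 = 614764.

614764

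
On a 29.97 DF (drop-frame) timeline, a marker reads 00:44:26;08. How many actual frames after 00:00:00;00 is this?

Complete 10-minute blocks: 4, each 17982 frames → 71928.
Remaining 4 whole minutes in the current block: 1800 + 3 × 1798 = 7194 frames.
Within the current minute: 26 × 30 + 8 − 2 = 786 (labels ;00/;01 skipped at this minute). Total = 71928 + 7194 + 786 = 79908.

79908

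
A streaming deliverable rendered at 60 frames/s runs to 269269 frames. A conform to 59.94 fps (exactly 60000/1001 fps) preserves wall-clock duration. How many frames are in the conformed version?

269000 frames

Target frames = source frames × (target rate / source rate) = 269269 × (60000/1001)/(60) = 269269 × 1000/1001 = 269000.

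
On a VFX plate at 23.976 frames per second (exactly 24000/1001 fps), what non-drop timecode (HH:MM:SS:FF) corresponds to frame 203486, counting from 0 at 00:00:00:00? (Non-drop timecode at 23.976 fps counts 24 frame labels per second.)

02:21:18:14

203486 ÷ 24 = 8478 full seconds, remainder 14 frames.
8478 s = 2 h 21 min 18 s.
Timecode: 02:21:18:14.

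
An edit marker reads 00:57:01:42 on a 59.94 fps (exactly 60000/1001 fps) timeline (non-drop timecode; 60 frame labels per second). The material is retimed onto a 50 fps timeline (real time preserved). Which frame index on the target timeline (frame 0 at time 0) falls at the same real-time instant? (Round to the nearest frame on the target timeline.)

Source frame index: (0×3600 + 57×60 + 1) × 60 + 42 = 205302.
Real time: 205302 / (60000/1001) = 34251217/10000 s.
Target frame: (34251217/10000) × (50) = 34251217/200 ≈ 171256.085 → 171256.

frame 171256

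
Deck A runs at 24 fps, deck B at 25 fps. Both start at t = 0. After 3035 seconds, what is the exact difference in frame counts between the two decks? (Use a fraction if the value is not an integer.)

A emits 24 × 3035 = 72840 frames; B emits 25 × 3035 = 75875.
Difference = 3035 frames; B is ahead of A.

3035 frames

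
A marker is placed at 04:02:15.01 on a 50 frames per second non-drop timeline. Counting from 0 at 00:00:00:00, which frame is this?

Total seconds to the label: (4 × 3600 + 2 × 60 + 15) = 14535.
Frame index = 14535 × 50 + 1 = 726751.

frame 726751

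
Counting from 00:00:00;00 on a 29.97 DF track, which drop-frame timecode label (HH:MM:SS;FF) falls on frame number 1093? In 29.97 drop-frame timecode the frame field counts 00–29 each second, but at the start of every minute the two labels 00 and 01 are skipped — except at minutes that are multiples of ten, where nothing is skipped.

00:00:36;13

Ten DF minutes hold 17982 frames, so frame 1093 lies in block 0 (frames 0–17981) with 1093 frames into that block.
The block's first minute is 1800 frames and the rest 1798 each; 1093 frames reaches minute 0, so 0 × 18 + 0 × 2 = 0 labels have been skipped so far.
Adding those back, label number 1093 + 0 = 1093 at 30 labels/s is 36 s + 13 f = 0 h 0 min 36 s frame 13, i.e. 00:00:36;13.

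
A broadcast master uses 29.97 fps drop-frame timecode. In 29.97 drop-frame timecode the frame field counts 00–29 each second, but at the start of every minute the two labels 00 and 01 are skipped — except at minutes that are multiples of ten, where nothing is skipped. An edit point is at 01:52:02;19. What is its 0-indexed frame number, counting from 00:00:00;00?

As if non-drop at 30 labels/s: (1 × 3600 + 52 × 60 + 2) × 30 + 19 = 201679.
Minute boundaries passed: 112; those not divisible by 10: 112 − 11 = 101; dropped labels = 2 × 101 = 202.
Actual frame index = 201679 − 202 = 201477.

201477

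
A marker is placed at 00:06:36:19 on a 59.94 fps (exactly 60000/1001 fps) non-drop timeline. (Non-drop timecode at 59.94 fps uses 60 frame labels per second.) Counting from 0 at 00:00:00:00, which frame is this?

frame 23779

Total seconds to the label: (0 × 3600 + 6 × 60 + 36) = 396.
Frame index = 396 × 60 + 19 = 23779.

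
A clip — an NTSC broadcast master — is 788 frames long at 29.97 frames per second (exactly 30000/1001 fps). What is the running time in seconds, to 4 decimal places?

Running time = 788 × 1001/30000 = 197197/7500 s ≈ 26.2929 s.

26.2929 seconds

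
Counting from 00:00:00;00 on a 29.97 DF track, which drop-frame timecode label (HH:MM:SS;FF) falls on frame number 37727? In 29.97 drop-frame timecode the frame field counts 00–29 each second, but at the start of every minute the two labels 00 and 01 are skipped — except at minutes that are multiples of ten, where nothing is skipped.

00:20:58;23

Each 10-minute DF block holds 10 × 60 × 30 − 9 × 2 = 17982 frames. 37727 ÷ 17982 → 2 full blocks, remainder 1763.
Within the partial block the first minute is 1800 frames and each further minute 1798, so 0 further minute boundaries passed. Total skipped labels = 18 × 2 + 2 × 0 = 36.
Non-drop label index = 37727 + 36 = 37763; at 30 labels/s that is 00:20:58:23, i.e. DF 00:20:58;23.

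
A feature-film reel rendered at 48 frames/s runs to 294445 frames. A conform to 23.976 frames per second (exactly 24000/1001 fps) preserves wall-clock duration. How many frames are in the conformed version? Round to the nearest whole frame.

147075 frames

Frames at target rate = 294445 × (24000/1001) / (48) = 147222500/1001 ≈ 147075.425.
Nearest whole frame: 147075.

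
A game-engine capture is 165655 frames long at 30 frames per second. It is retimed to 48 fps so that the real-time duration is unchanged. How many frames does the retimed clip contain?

265048 frames

Target frames = source frames × (target rate / source rate) = 165655 × (48)/(30) = 165655 × 8/5 = 265048.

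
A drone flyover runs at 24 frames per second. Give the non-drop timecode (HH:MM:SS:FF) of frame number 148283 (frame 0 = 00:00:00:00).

01:42:58:11

148283 ÷ 24 = 6178 full seconds, remainder 11 frames.
6178 s = 1 h 42 min 58 s.
Timecode: 01:42:58:11.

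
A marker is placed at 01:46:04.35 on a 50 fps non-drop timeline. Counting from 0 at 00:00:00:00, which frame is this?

318235

Total seconds to the label: (1 × 3600 + 46 × 60 + 4) = 6364.
Frame index = 6364 × 50 + 35 = 318235.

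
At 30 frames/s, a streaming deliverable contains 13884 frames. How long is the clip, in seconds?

462.8 seconds

Running time = 13884 / (30) = 462.8 s.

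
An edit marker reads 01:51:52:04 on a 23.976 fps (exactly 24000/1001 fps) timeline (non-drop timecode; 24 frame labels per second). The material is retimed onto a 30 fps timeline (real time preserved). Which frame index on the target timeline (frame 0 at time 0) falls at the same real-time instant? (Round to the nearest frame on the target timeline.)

Source frame index: (1×3600 + 51×60 + 52) × 24 + 4 = 161092.
Real time: 161092 / (24000/1001) = 40313273/6000 s.
Target frame: (40313273/6000) × (30) = 40313273/200 ≈ 201566.365 → 201566.

frame 201566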